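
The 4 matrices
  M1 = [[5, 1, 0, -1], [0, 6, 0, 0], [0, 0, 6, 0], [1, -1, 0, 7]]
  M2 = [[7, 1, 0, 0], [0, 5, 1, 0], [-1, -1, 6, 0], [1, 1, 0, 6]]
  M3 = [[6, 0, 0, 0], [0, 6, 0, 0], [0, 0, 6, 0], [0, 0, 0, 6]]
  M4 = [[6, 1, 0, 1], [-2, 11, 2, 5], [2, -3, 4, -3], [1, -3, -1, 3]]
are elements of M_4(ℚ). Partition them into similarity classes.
Characteristic polynomials: χ_{M1} = (x - 6)^4, χ_{M2} = (x - 6)^4, χ_{M3} = (x - 6)^4, χ_{M4} = (x - 6)^4.

{M1}: invariant factors x - 6, x - 6, (x - 6)^2.

{M2, M4}: invariant factors x - 6, (x - 6)^3.

{M3}: invariant factors x - 6, x - 6, x - 6, x - 6.

Matrices are similar if and only if their invariant-factor lists agree; the partition into similarity classes is {M1}, {M2, M4}, {M3}.

3 classes: {M1}, {M2, M4}, {M3}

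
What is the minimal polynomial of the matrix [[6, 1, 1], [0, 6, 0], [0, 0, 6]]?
m_A(x) = (x - 6)^2

The characteristic polynomial factors as (x - 6)^3. The minimal polynomial is ∏(x - λ)^{k_λ} where k_λ is the size of the largest Jordan block at λ.

For λ = 6: rank(A - 6I) = 1, and the largest Jordan block has size 2 (the smallest k with rank((A - 6I)^k) = rank((A - 6I)^(k+1))).

So m_A(x) = (x - 6)^2.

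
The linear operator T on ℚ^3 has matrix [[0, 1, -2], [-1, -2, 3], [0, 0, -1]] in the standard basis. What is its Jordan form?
The characteristic polynomial is det(xI - A) = (x + 1)^3, so the eigenvalues are -1 (algebraic multiplicity 3).

For λ = -1: rank(A + I) = 2, rank((A + I)^2) = 1, rank((A + I)^3) = 0. The eigenspace has dimension 3 - 2 = 1, so there is 1 Jordan block; the rank sequence gives block sizes [3].

Assembling the blocks gives the Jordan form J above.

J = [[-1, 1, 0], [0, -1, 1], [0, 0, -1]]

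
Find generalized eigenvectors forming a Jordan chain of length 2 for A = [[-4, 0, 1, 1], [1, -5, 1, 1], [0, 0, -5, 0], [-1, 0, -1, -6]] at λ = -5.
v_1 = [[-3, -3, -1, 3]]^T, v_2 = [[-1, -1, 0, 1]]^T

We seek v_1 ∈ ker((A + 5I)^2) \ ker(A + 5I), then set v_{i+1} = (A + 5I) v_i.

One such chain is v_1 = [[-3, -3, -1, 3]]^T, v_2 = [[-1, -1, 0, 1]]^T. Check: (A + 5I) v_2 = [[0, 0, 0, 0]]^T = 0.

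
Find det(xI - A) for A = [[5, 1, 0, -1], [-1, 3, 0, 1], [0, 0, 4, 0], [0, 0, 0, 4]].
xI - A = [[x - 5, -1, 0, 1], [1, x - 3, 0, -1], [0, 0, x - 4, 0], [0, 0, 0, x - 4]].

Expanding det(xI - A) along the first row:
det(xI - A) = + (x - 5)·det([[x - 3, 0, -1], [0, x - 4, 0], [0, 0, x - 4]]) - (-1)·det([[1, 0, -1], [0, x - 4, 0], [0, 0, x - 4]]) + (0)·det([[1, x - 3, -1], [0, 0, 0], [0, 0, x - 4]]) - (1)·det([[1, x - 3, 0], [0, 0, x - 4], [0, 0, 0]]).

Evaluating gives χ_A(x) = x^4 - 16x^3 + 96x^2 - 256x + 256 = (x - 4)^4.

χ_A(x) = (x - 4)^4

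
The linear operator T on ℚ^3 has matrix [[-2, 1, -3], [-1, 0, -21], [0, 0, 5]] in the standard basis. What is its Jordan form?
J = [[-1, 1, 0], [0, -1, 0], [0, 0, 5]]

The characteristic polynomial is det(xI - A) = (x - 5)(x + 1)^2, so the eigenvalues are -1 (algebraic multiplicity 2), 5 (algebraic multiplicity 1).

For λ = -1: rank(A + I) = 2, rank((A + I)^2) = 1. The eigenspace has dimension 3 - 2 = 1, so there is 1 Jordan block; the rank sequence gives block sizes [2].

For λ = 5: algebraic multiplicity 1 gives one 1×1 block.

Assembling the blocks gives the Jordan form J above.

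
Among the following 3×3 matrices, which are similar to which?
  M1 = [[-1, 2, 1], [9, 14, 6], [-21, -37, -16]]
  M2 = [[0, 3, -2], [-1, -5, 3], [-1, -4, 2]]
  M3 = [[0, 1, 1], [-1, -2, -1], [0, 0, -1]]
2 classes: {M1, M2}, {M3}

Characteristic polynomials: χ_{M1} = (x + 1)^3, χ_{M2} = (x + 1)^3, χ_{M3} = (x + 1)^3.

{M1, M2}: invariant factors (x + 1)^3.

{M3}: invariant factors x + 1, (x + 1)^2.

Matrices are similar if and only if their invariant-factor lists agree; the partition into similarity classes is {M1, M2}, {M3}.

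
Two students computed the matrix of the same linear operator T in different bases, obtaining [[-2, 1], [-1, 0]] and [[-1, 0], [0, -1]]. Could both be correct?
Both have characteristic polynomial (x + 1)^2, but the minimal polynomial of A is (x + 1)^2 while the minimal polynomial of B is x + 1. The minimal polynomial is a similarity invariant, so A and B are not similar.

No.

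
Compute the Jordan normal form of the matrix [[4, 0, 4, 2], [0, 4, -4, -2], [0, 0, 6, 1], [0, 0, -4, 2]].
The characteristic polynomial is det(xI - A) = (x - 4)^4, so the eigenvalues are 4 (algebraic multiplicity 4).

For λ = 4: rank(A - 4I) = 1, rank((A - 4I)^2) = 0. The eigenspace has dimension 4 - 1 = 3, so there are 3 Jordan blocks; the rank sequence gives block sizes [2, 1, 1].

Assembling the blocks gives the Jordan form J above.

J = [[4, 1, 0, 0], [0, 4, 0, 0], [0, 0, 4, 0], [0, 0, 0, 4]]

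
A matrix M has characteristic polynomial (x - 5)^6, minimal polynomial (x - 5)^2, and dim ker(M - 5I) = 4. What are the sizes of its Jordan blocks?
λ = 5: algebraic multiplicity 6 (exponent in χ_M), largest block size 2 (exponent in m_M), 4 blocks (geometric multiplicity). These force block sizes [2, 2, 1, 1].

Jordan blocks: (5, 2), (5, 2), (5, 1), (5, 1)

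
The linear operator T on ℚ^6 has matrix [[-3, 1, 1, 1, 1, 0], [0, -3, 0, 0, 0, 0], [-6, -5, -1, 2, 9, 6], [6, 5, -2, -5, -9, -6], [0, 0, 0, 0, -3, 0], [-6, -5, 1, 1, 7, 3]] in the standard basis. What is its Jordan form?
The characteristic polynomial is det(xI - A) = (x - 3)(x + 3)^5, so the eigenvalues are -3 (algebraic multiplicity 5), 3 (algebraic multiplicity 1).

For λ = -3: rank(A + 3I) = 3, rank((A + 3I)^2) = 1. The eigenspace has dimension 6 - 3 = 3, so there are 3 Jordan blocks; the rank sequence gives block sizes [2, 2, 1].

For λ = 3: algebraic multiplicity 1 gives one 1×1 block.

Assembling the blocks gives the Jordan form J above.

J = [[-3, 1, 0, 0, 0, 0], [0, -3, 0, 0, 0, 0], [0, 0, -3, 1, 0, 0], [0, 0, 0, -3, 0, 0], [0, 0, 0, 0, -3, 0], [0, 0, 0, 0, 0, 3]]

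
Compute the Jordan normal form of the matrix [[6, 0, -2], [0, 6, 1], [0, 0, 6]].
The characteristic polynomial is det(xI - A) = (x - 6)^3, so the eigenvalues are 6 (algebraic multiplicity 3).

For λ = 6: rank(A - 6I) = 1, rank((A - 6I)^2) = 0. The eigenspace has dimension 3 - 1 = 2, so there are 2 Jordan blocks; the rank sequence gives block sizes [2, 1].

Assembling the blocks gives the Jordan form J above.

J = [[6, 1, 0], [0, 6, 0], [0, 0, 6]]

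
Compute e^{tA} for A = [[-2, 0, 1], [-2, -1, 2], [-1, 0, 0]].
A has Jordan form J = [[-1, 1, 0], [0, -1, 0], [0, 0, -1]] with A = PJP^{-1}, so e^{tA} = P e^{tJ} P^{-1}.

For a Jordan block J_k(λ), e^{tJ_k(λ)} = e^{λt} · (I + tN + t^2 N^2/2! + ... + t^{k-1} N^{k-1}/(k-1)!) where N is the nilpotent superdiagonal part.

Assembling the blocks and conjugating back gives the entries of e^{tA} as shown above.

e^{tA} = [[(1 - t)*e^{-t}, 0, t*e^{-t}], [-2*t*e^{-t}, e^{-t}, 2*t*e^{-t}], [-t*e^{-t}, 0, (t + 1)*e^{-t}]]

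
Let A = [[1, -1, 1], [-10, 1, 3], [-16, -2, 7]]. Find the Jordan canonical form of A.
J = [[3, 1, 0], [0, 3, 1], [0, 0, 3]]

The characteristic polynomial is det(xI - A) = (x - 3)^3, so the eigenvalues are 3 (algebraic multiplicity 3).

For λ = 3: rank(A - 3I) = 2, rank((A - 3I)^2) = 1, rank((A - 3I)^3) = 0. The eigenspace has dimension 3 - 2 = 1, so there is 1 Jordan block; the rank sequence gives block sizes [3].

Assembling the blocks gives the Jordan form J above.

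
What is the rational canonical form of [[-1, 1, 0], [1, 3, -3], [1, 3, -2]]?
R = [[0, 0, -4], [1, 0, -1], [0, 1, 0]]

The invariant factors of A (the non-unit diagonal entries of the Smith normal form of xI - A over ℚ[x]) are x^3 + x + 4, each dividing the next. The characteristic polynomial is their product, x^3 + x + 4.

The rational canonical form is the block-diagonal matrix of companion matrices C(f_i):
R = [[0, 0, -4], [1, 0, -1], [0, 1, 0]].

Note the characteristic polynomial does not split into linear factors over ℚ, so A has no Jordan form over ℚ; the rational canonical form exists over any field.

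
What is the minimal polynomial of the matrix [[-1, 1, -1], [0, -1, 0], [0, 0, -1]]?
The characteristic polynomial factors as (x + 1)^3. The minimal polynomial is ∏(x - λ)^{k_λ} where k_λ is the size of the largest Jordan block at λ.

For λ = -1: rank(A + I) = 1, and the largest Jordan block has size 2 (the smallest k with rank((A + I)^k) = rank((A + I)^(k+1))).

So m_A(x) = (x + 1)^2.

m_A(x) = (x + 1)^2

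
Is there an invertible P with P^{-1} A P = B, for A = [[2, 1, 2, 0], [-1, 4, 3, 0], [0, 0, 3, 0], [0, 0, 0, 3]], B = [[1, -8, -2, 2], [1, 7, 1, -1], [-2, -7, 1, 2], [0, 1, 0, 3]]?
Two matrices over a field are similar if and only if they have the same invariant factors.

Both A and B have characteristic polynomial (x - 3)^4 and minimal polynomial (x - 3)^3. Computing further, both have invariant factors x - 3, (x - 3)^3. Hence A and B are similar.

Yes.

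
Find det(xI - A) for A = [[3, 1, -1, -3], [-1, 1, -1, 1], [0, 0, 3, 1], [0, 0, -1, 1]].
χ_A(x) = (x - 2)^4

xI - A = [[x - 3, -1, 1, 3], [1, x - 1, 1, -1], [0, 0, x - 3, -1], [0, 0, 1, x - 1]].

Expanding det(xI - A) along the first row:
det(xI - A) = + (x - 3)·det([[x - 1, 1, -1], [0, x - 3, -1], [0, 1, x - 1]]) - (-1)·det([[1, 1, -1], [0, x - 3, -1], [0, 1, x - 1]]) + (1)·det([[1, x - 1, -1], [0, 0, -1], [0, 0, x - 1]]) - (3)·det([[1, x - 1, 1], [0, 0, x - 3], [0, 0, 1]]).

Evaluating gives χ_A(x) = x^4 - 8x^3 + 24x^2 - 32x + 16 = (x - 2)^4.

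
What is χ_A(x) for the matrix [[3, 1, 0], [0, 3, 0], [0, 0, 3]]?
xI - A = [[x - 3, -1, 0], [0, x - 3, 0], [0, 0, x - 3]].

Expanding det(xI - A) along the first row:
det(xI - A) = + (x - 3)·det([[x - 3, 0], [0, x - 3]]) - (-1)·det([[0, 0], [0, x - 3]]) + (0)·det([[0, x - 3], [0, 0]]).

Evaluating gives χ_A(x) = x^3 - 9x^2 + 27x - 27 = (x - 3)^3.

χ_A(x) = (x - 3)^3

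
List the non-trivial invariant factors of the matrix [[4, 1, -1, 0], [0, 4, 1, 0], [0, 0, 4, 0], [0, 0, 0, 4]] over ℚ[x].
x - 4, (x - 4)^3

The Jordan structure of A has elementary divisors (x - 4)^3, (x - 4). Arranging the block sizes at each eigenvalue in decreasing order and taking row products gives the invariant factors.

Invariant factors (smallest first, each dividing the next): x - 4, (x - 4)^3.

Check: the last factor (x - 4)^3 is the minimal polynomial, and the product (x - 4)^4 is the characteristic polynomial.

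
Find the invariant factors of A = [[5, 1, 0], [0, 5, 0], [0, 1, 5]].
The Jordan structure of A has elementary divisors (x - 5)^2, (x - 5). Arranging the block sizes at each eigenvalue in decreasing order and taking row products gives the invariant factors.

Invariant factors (smallest first, each dividing the next): x - 5, (x - 5)^2.

Check: the last factor (x - 5)^2 is the minimal polynomial, and the product (x - 5)^3 is the characteristic polynomial.

x - 5, (x - 5)^2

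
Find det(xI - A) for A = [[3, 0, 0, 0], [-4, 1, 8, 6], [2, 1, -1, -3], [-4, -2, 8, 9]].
χ_A(x) = (x - 3)^4

xI - A = [[x - 3, 0, 0, 0], [4, x - 1, -8, -6], [-2, -1, x + 1, 3], [4, 2, -8, x - 9]].

Expanding det(xI - A) along the first row:
det(xI - A) = + (x - 3)·det([[x - 1, -8, -6], [-1, x + 1, 3], [2, -8, x - 9]]) - (0)·det([[4, -8, -6], [-2, x + 1, 3], [4, -8, x - 9]]) + (0)·det([[4, x - 1, -6], [-2, -1, 3], [4, 2, x - 9]]) - (0)·det([[4, x - 1, -8], [-2, -1, x + 1], [4, 2, -8]]).

Evaluating gives χ_A(x) = x^4 - 12x^3 + 54x^2 - 108x + 81 = (x - 3)^4.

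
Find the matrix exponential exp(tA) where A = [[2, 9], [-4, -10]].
A has Jordan form J = [[-4, 1], [0, -4]] with A = PJP^{-1}, so e^{tA} = P e^{tJ} P^{-1}.

For a Jordan block J_k(λ), e^{tJ_k(λ)} = e^{λt} · (I + tN + t^2 N^2/2! + ... + t^{k-1} N^{k-1}/(k-1)!) where N is the nilpotent superdiagonal part.

Assembling the blocks and conjugating back gives the entries of e^{tA} as shown above.

e^{tA} = [[(6*t + 1)*e^{-4*t}, 9*t*e^{-4*t}], [-4*t*e^{-4*t}, (1 - 6*t)*e^{-4*t}]]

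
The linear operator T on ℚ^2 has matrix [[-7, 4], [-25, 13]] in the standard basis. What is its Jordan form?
The characteristic polynomial is det(xI - A) = (x - 3)^2, so the eigenvalues are 3 (algebraic multiplicity 2).

For λ = 3: rank(A - 3I) = 1, rank((A - 3I)^2) = 0. The eigenspace has dimension 2 - 1 = 1, so there is 1 Jordan block; the rank sequence gives block sizes [2].

Assembling the blocks gives the Jordan form J above.

J = [[3, 1], [0, 3]]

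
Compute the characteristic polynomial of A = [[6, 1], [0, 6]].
xI - A = [[x - 6, -1], [0, x - 6]].

Expanding det(xI - A) along the first row:
det(xI - A) = + (x - 6)·det([[x - 6]]) - (-1)·det([[0]]).

Evaluating gives χ_A(x) = x^2 - 12x + 36 = (x - 6)^2.

χ_A(x) = (x - 6)^2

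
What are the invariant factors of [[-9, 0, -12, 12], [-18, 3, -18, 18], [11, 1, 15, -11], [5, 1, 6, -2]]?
The Jordan structure of A has elementary divisors (x + 3), (x - 3), (x - 3), (x - 4). Arranging the block sizes at each eigenvalue in decreasing order and taking row products gives the invariant factors.

Invariant factors (smallest first, each dividing the next): x - 3, (x - 4)(x - 3)(x + 3).

Check: the last factor (x - 4)(x - 3)(x + 3) is the minimal polynomial, and the product (x - 4)(x - 3)^2(x + 3) is the characteristic polynomial.

x - 3, (x - 4)(x - 3)(x + 3)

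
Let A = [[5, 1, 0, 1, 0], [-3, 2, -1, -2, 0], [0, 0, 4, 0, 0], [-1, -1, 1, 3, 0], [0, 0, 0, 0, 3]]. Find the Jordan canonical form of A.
J = [[3, 1, 0, 0, 0], [0, 3, 0, 0, 0], [0, 0, 3, 0, 0], [0, 0, 0, 4, 1], [0, 0, 0, 0, 4]]

The characteristic polynomial is det(xI - A) = (x - 4)^2(x - 3)^3, so the eigenvalues are 3 (algebraic multiplicity 3), 4 (algebraic multiplicity 2).

For λ = 3: rank(A - 3I) = 3, rank((A - 3I)^2) = 2. The eigenspace has dimension 5 - 3 = 2, so there are 2 Jordan blocks; the rank sequence gives block sizes [2, 1].

For λ = 4: rank(A - 4I) = 4, rank((A - 4I)^2) = 3. The eigenspace has dimension 5 - 4 = 1, so there is 1 Jordan block; the rank sequence gives block sizes [2].

Assembling the blocks gives the Jordan form J above.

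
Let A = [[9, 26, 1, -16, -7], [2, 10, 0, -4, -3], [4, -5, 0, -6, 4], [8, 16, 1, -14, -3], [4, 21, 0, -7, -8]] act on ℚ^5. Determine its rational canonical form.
The invariant factors of A (the non-unit diagonal entries of the Smith normal form of xI - A over ℚ[x]) are x + 1, (x - 1)(x + 1)(x^2 + 2x - 5), each dividing the next. The characteristic polynomial is their product, (x - 1)(x + 1)^2(x^2 + 2x - 5).

The rational canonical form is the block-diagonal matrix of companion matrices C(f_i):
R = [[-1, 0, 0, 0, 0], [0, 0, 0, 0, -5], [0, 1, 0, 0, 2], [0, 0, 1, 0, 6], [0, 0, 0, 1, -2]].

Note the characteristic polynomial does not split into linear factors over ℚ, so A has no Jordan form over ℚ; the rational canonical form exists over any field.

R = [[-1, 0, 0, 0, 0], [0, 0, 0, 0, -5], [0, 1, 0, 0, 2], [0, 0, 1, 0, 6], [0, 0, 0, 1, -2]]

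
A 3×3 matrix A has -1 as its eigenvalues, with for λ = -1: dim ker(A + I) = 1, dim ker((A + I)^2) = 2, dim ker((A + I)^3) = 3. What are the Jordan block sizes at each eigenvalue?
Jordan blocks: (-1, 3)

λ = -1: successive nullity increments [1, 1, 1] count blocks of size ≥ k; block sizes are [3].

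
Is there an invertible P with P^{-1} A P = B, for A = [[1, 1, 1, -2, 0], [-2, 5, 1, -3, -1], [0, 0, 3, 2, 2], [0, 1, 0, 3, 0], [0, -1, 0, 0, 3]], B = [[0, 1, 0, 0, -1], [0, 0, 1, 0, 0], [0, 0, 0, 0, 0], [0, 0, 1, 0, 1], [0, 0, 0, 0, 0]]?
trace(A) = 15 but trace(B) = 0. The trace is a similarity invariant, so A and B are not similar.

No.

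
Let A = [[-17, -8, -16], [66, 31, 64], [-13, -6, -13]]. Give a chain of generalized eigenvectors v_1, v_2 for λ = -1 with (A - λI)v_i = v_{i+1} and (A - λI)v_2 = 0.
We seek v_1 ∈ ker((A + I)^2) \ ker(A + I), then set v_{i+1} = (A + I) v_i.

One such chain is v_1 = [[-1, 0, 1]]^T, v_2 = [[0, -2, 1]]^T. Check: (A + I) v_2 = [[0, 0, 0]]^T = 0.

v_1 = [[-1, 0, 1]]^T, v_2 = [[0, -2, 1]]^T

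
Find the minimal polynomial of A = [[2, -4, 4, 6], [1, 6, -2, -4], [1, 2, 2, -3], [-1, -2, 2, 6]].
m_A(x) = (x - 4)^3

The characteristic polynomial factors as (x - 4)^4. The minimal polynomial is ∏(x - λ)^{k_λ} where k_λ is the size of the largest Jordan block at λ.

For λ = 4: rank(A - 4I) = 2, and the largest Jordan block has size 3 (the smallest k with rank((A - 4I)^k) = rank((A - 4I)^(k+1))).

So m_A(x) = (x - 4)^3.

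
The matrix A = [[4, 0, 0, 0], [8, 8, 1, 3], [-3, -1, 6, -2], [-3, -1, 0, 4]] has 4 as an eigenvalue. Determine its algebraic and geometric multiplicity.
The characteristic polynomial is (x - 6)^3(x - 4), so the factor x - 4 appears with exponent 1: the algebraic multiplicity is 1.

rank(A - 4I) = 3, so the eigenspace has dimension 4 - 3 = 1: the geometric multiplicity is 1.

algebraic multiplicity 1, geometric multiplicity 1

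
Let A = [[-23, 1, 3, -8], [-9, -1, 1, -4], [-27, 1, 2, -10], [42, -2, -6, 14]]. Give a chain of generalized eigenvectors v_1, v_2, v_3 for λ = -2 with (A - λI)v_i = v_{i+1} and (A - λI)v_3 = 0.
We seek v_1 ∈ ker((A + 2I)^3) \ ker((A + 2I)^2), then set v_{i+1} = (A + 2I) v_i.

One such chain is v_1 = [[0, -3, 1, 0]]^T, v_2 = [[0, -2, 1, 0]]^T, v_3 = [[1, -1, 2, -2]]^T. Check: (A + 2I) v_3 = [[0, 0, 0, 0]]^T = 0.

v_1 = [[0, -3, 1, 0]]^T, v_2 = [[0, -2, 1, 0]]^T, v_3 = [[1, -1, 2, -2]]^T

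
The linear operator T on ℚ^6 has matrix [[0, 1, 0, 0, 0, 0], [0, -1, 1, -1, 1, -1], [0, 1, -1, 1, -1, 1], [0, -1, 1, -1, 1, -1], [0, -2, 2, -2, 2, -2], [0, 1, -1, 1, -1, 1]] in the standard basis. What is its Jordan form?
The characteristic polynomial is det(xI - A) = x^6, so the eigenvalues are 0 (algebraic multiplicity 6).

For λ = 0: rank(A) = 2, rank(A^2) = 1, rank(A^3) = 0. The eigenspace has dimension 6 - 2 = 4, so there are 4 Jordan blocks; the rank sequence gives block sizes [3, 1, 1, 1].

Assembling the blocks gives the Jordan form J above.

J = [[0, 1, 0, 0, 0, 0], [0, 0, 1, 0, 0, 0], [0, 0, 0, 0, 0, 0], [0, 0, 0, 0, 0, 0], [0, 0, 0, 0, 0, 0], [0, 0, 0, 0, 0, 0]]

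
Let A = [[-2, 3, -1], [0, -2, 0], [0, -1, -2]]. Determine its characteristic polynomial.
xI - A = [[x + 2, -3, 1], [0, x + 2, 0], [0, 1, x + 2]].

Expanding det(xI - A) along the first row:
det(xI - A) = + (x + 2)·det([[x + 2, 0], [1, x + 2]]) - (-3)·det([[0, 0], [0, x + 2]]) + (1)·det([[0, x + 2], [0, 1]]).

Evaluating gives χ_A(x) = x^3 + 6x^2 + 12x + 8 = (x + 2)^3.

χ_A(x) = (x + 2)^3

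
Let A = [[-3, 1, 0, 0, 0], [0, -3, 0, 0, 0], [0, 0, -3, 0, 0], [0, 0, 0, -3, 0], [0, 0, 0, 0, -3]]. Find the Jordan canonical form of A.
J = [[-3, 1, 0, 0, 0], [0, -3, 0, 0, 0], [0, 0, -3, 0, 0], [0, 0, 0, -3, 0], [0, 0, 0, 0, -3]]

The characteristic polynomial is det(xI - A) = (x + 3)^5, so the eigenvalues are -3 (algebraic multiplicity 5).

For λ = -3: rank(A + 3I) = 1, rank((A + 3I)^2) = 0. The eigenspace has dimension 5 - 1 = 4, so there are 4 Jordan blocks; the rank sequence gives block sizes [2, 1, 1, 1].

Assembling the blocks gives the Jordan form J above.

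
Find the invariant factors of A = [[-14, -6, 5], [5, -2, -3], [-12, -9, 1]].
(x + 5)^3

The Jordan structure of A has elementary divisors (x + 5)^3. Arranging the block sizes at each eigenvalue in decreasing order and taking row products gives the invariant factors.

Invariant factors (smallest first, each dividing the next): (x + 5)^3.

Check: the last factor (x + 5)^3 is the minimal polynomial, and the product (x + 5)^3 is the characteristic polynomial.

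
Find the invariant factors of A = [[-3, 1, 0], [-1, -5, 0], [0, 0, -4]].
The Jordan structure of A has elementary divisors (x + 4)^2, (x + 4). Arranging the block sizes at each eigenvalue in decreasing order and taking row products gives the invariant factors.

Invariant factors (smallest first, each dividing the next): x + 4, (x + 4)^2.

Check: the last factor (x + 4)^2 is the minimal polynomial, and the product (x + 4)^3 is the characteristic polynomial.

x + 4, (x + 4)^2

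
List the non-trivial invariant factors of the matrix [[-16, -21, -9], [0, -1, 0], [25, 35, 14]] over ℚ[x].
The Jordan structure of A has elementary divisors (x + 1)^2, (x + 1). Arranging the block sizes at each eigenvalue in decreasing order and taking row products gives the invariant factors.

Invariant factors (smallest first, each dividing the next): x + 1, (x + 1)^2.

Check: the last factor (x + 1)^2 is the minimal polynomial, and the product (x + 1)^3 is the characteristic polynomial.

x + 1, (x + 1)^2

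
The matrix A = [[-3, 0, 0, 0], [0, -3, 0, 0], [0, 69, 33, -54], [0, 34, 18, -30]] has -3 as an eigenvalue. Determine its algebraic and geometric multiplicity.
The characteristic polynomial is (x - 6)(x + 3)^3, so the factor x + 3 appears with exponent 3: the algebraic multiplicity is 3.

rank(A + 3I) = 2, so the eigenspace has dimension 4 - 2 = 2: the geometric multiplicity is 2.

Since 2 < 3, A is not diagonalizable.

algebraic multiplicity 3, geometric multiplicity 2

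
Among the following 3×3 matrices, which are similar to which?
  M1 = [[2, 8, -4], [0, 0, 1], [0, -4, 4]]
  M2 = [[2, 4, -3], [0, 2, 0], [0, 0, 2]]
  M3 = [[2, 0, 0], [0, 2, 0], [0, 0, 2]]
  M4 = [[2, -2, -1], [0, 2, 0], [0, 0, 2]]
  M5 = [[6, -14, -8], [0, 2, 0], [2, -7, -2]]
Characteristic polynomials: χ_{M1} = (x - 2)^3, χ_{M2} = (x - 2)^3, χ_{M3} = (x - 2)^3, χ_{M4} = (x - 2)^3, χ_{M5} = (x - 2)^3.

{M1, M2, M4, M5}: invariant factors x - 2, (x - 2)^2.

{M3}: invariant factors x - 2, x - 2, x - 2.

Matrices are similar if and only if their invariant-factor lists agree; the partition into similarity classes is {M1, M2, M4, M5}, {M3}.

2 classes: {M1, M2, M4, M5}, {M3}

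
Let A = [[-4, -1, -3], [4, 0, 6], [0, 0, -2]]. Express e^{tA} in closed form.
e^{tA} = [[(1 - 2*t)*e^{-2*t}, -t*e^{-2*t}, -3*t*e^{-2*t}], [4*t*e^{-2*t}, (2*t + 1)*e^{-2*t}, 6*t*e^{-2*t}], [0, 0, e^{-2*t}]]

A has Jordan form J = [[-2, 1, 0], [0, -2, 0], [0, 0, -2]] with A = PJP^{-1}, so e^{tA} = P e^{tJ} P^{-1}.

For a Jordan block J_k(λ), e^{tJ_k(λ)} = e^{λt} · (I + tN + t^2 N^2/2! + ... + t^{k-1} N^{k-1}/(k-1)!) where N is the nilpotent superdiagonal part.

Assembling the blocks and conjugating back gives the entries of e^{tA} as shown above.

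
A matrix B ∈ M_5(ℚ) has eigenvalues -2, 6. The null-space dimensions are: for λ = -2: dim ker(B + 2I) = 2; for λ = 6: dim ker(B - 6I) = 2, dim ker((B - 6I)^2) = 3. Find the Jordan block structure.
Jordan blocks: (-2, 1), (-2, 1), (6, 2), (6, 1)

λ = -2: successive nullity increments [2] count blocks of size ≥ k; block sizes are [1, 1].
λ = 6: successive nullity increments [2, 1] count blocks of size ≥ k; block sizes are [2, 1].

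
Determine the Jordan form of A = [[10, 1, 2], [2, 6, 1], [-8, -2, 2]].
The characteristic polynomial is det(xI - A) = (x - 6)^3, so the eigenvalues are 6 (algebraic multiplicity 3).

For λ = 6: rank(A - 6I) = 2, rank((A - 6I)^2) = 1, rank((A - 6I)^3) = 0. The eigenspace has dimension 3 - 2 = 1, so there is 1 Jordan block; the rank sequence gives block sizes [3].

Assembling the blocks gives the Jordan form J above.

J = [[6, 1, 0], [0, 6, 1], [0, 0, 6]]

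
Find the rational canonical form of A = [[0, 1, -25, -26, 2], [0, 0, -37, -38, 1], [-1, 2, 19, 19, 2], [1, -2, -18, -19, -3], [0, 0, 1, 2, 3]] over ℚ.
The invariant factors of A (the non-unit diagonal entries of the Smith normal form of xI - A over ℚ[x]) are x - 2, (x - 2)^3(x + 5), each dividing the next. The characteristic polynomial is their product, (x - 2)^4(x + 5).

The rational canonical form is the block-diagonal matrix of companion matrices C(f_i):
R = [[2, 0, 0, 0, 0], [0, 0, 0, 0, 40], [0, 1, 0, 0, -52], [0, 0, 1, 0, 18], [0, 0, 0, 1, 1]].

R = [[2, 0, 0, 0, 0], [0, 0, 0, 0, 40], [0, 1, 0, 0, -52], [0, 0, 1, 0, 18], [0, 0, 0, 1, 1]]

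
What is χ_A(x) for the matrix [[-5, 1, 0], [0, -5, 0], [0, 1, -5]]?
χ_A(x) = (x + 5)^3

xI - A = [[x + 5, -1, 0], [0, x + 5, 0], [0, -1, x + 5]].

Expanding det(xI - A) along the first row:
det(xI - A) = + (x + 5)·det([[x + 5, 0], [-1, x + 5]]) - (-1)·det([[0, 0], [0, x + 5]]) + (0)·det([[0, x + 5], [0, -1]]).

Evaluating gives χ_A(x) = x^3 + 15x^2 + 75x + 125 = (x + 5)^3.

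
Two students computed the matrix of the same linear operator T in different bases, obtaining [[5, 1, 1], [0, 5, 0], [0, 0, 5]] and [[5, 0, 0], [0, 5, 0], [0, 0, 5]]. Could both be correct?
No.

Both have characteristic polynomial (x - 5)^3, but the minimal polynomial of A is (x - 5)^2 while the minimal polynomial of B is x - 5. The minimal polynomial is a similarity invariant, so A and B are not similar.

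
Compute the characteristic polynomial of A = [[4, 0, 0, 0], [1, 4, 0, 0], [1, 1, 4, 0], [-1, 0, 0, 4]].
xI - A = [[x - 4, 0, 0, 0], [-1, x - 4, 0, 0], [-1, -1, x - 4, 0], [1, 0, 0, x - 4]].

Expanding det(xI - A) along the first row:
det(xI - A) = + (x - 4)·det([[x - 4, 0, 0], [-1, x - 4, 0], [0, 0, x - 4]]) - (0)·det([[-1, 0, 0], [-1, x - 4, 0], [1, 0, x - 4]]) + (0)·det([[-1, x - 4, 0], [-1, -1, 0], [1, 0, x - 4]]) - (0)·det([[-1, x - 4, 0], [-1, -1, x - 4], [1, 0, 0]]).

Evaluating gives χ_A(x) = x^4 - 16x^3 + 96x^2 - 256x + 256 = (x - 4)^4.

χ_A(x) = (x - 4)^4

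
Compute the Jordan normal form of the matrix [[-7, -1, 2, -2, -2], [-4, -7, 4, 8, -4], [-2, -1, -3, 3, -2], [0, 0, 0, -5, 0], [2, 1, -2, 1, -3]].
J = [[-5, 1, 0, 0, 0], [0, -5, 0, 0, 0], [0, 0, -5, 1, 0], [0, 0, 0, -5, 0], [0, 0, 0, 0, -5]]

The characteristic polynomial is det(xI - A) = (x + 5)^5, so the eigenvalues are -5 (algebraic multiplicity 5).

For λ = -5: rank(A + 5I) = 2, rank((A + 5I)^2) = 0. The eigenspace has dimension 5 - 2 = 3, so there are 3 Jordan blocks; the rank sequence gives block sizes [2, 2, 1].

Assembling the blocks gives the Jordan form J above.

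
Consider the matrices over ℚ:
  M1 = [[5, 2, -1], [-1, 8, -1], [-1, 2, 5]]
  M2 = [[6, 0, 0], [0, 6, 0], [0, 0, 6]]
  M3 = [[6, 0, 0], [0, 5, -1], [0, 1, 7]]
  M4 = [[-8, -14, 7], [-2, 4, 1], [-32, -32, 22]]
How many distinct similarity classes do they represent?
Characteristic polynomials: χ_{M1} = (x - 6)^3, χ_{M2} = (x - 6)^3, χ_{M3} = (x - 6)^3, χ_{M4} = (x - 6)^3.

{M1, M3, M4}: invariant factors x - 6, (x - 6)^2.

{M2}: invariant factors x - 6, x - 6, x - 6.

Matrices are similar if and only if their invariant-factor lists agree; the partition into similarity classes is {M1, M3, M4}, {M2}.

2 classes: {M1, M3, M4}, {M2}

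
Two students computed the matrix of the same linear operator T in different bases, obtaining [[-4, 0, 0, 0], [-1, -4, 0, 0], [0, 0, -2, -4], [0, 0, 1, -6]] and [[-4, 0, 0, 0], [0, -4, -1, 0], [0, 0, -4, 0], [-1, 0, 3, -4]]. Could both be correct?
Yes.

Two matrices over a field are similar if and only if they have the same invariant factors.

Both A and B have characteristic polynomial (x + 4)^4 and minimal polynomial (x + 4)^2. Computing further, both have invariant factors (x + 4)^2, (x + 4)^2. Hence A and B are similar.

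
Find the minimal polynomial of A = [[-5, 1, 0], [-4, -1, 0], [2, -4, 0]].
The characteristic polynomial factors as x(x + 3)^2. The minimal polynomial is ∏(x - λ)^{k_λ} where k_λ is the size of the largest Jordan block at λ.

For λ = -3: rank(A + 3I) = 2, and the largest Jordan block has size 2 (the smallest k with rank((A + 3I)^k) = rank((A + 3I)^(k+1))).
For λ = 0: rank(A) = 2, and the largest Jordan block has size 1 (the smallest k with rank(A^k) = rank(A^(k+1))).

So m_A(x) = x(x + 3)^2.

m_A(x) = x(x + 3)^2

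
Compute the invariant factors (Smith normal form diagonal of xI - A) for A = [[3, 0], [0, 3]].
The Jordan structure of A has elementary divisors (x - 3), (x - 3). Arranging the block sizes at each eigenvalue in decreasing order and taking row products gives the invariant factors.

Invariant factors (smallest first, each dividing the next): x - 3, x - 3.

Check: the last factor x - 3 is the minimal polynomial, and the product (x - 3)^2 is the characteristic polynomial.

x - 3, x - 3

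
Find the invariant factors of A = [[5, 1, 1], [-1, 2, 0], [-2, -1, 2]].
The Jordan structure of A has elementary divisors (x - 3)^3. Arranging the block sizes at each eigenvalue in decreasing order and taking row products gives the invariant factors.

Invariant factors (smallest first, each dividing the next): (x - 3)^3.

Check: the last factor (x - 3)^3 is the minimal polynomial, and the product (x - 3)^3 is the characteristic polynomial.

(x - 3)^3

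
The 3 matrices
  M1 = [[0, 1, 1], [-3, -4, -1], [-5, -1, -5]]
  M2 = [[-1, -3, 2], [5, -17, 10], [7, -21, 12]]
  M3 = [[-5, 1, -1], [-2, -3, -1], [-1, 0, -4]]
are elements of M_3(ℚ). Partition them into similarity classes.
Characteristic polynomials: χ_{M1} = (x + 3)^3, χ_{M2} = (x + 2)^3, χ_{M3} = (x + 4)^3.

{M1}: invariant factors (x + 3)^3.

{M2}: invariant factors x + 2, (x + 2)^2.

{M3}: invariant factors (x + 4)^3.

Matrices are similar if and only if their invariant-factor lists agree; the partition into similarity classes is {M1}, {M2}, {M3}.

3 classes: {M1}, {M2}, {M3}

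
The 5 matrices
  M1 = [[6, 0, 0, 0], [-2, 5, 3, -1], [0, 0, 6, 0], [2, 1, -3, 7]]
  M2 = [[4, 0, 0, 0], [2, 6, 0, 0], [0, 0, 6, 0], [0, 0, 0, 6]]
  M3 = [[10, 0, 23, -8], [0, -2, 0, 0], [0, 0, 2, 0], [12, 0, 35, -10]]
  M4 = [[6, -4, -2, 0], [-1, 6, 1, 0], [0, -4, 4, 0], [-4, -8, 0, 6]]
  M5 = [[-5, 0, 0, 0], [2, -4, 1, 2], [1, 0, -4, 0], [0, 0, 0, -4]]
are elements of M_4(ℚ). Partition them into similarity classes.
Characteristic polynomials: χ_{M1} = (x - 6)^4, χ_{M2} = (x - 6)^3(x - 4), χ_{M3} = (x - 2)^2(x + 2)^2, χ_{M4} = (x - 6)^3(x - 4), χ_{M5} = (x + 4)^3(x + 5).

{M1}: invariant factors x - 6, x - 6, (x - 6)^2.

{M2}: invariant factors x - 6, x - 6, (x - 6)(x - 4).

{M3}: invariant factors x + 2, (x - 2)^2(x + 2).

{M4}: invariant factors x - 6, (x - 6)^2(x - 4).

{M5}: invariant factors x + 4, (x + 4)^2(x + 5).

Matrices are similar if and only if their invariant-factor lists agree; the partition into similarity classes is {M1}, {M2}, {M3}, {M4}, {M5}.

5 classes: {M1}, {M2}, {M3}, {M4}, {M5}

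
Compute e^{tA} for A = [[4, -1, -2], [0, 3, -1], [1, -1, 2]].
A has Jordan form J = [[3, 1, 0], [0, 3, 1], [0, 0, 3]] with A = PJP^{-1}, so e^{tA} = P e^{tJ} P^{-1}.

For a Jordan block J_k(λ), e^{tJ_k(λ)} = e^{λt} · (I + tN + t^2 N^2/2! + ... + t^{k-1} N^{k-1}/(k-1)!) where N is the nilpotent superdiagonal part.

Assembling the blocks and conjugating back gives the entries of e^{tA} as shown above.

e^{tA} = [[(-t^2/2 + t + 1)*e^{3*t}, t*(t - 2)*e^{3*t}/2, t*(t - 4)*e^{3*t}/2], [-t^2*e^{3*t}/2, (t^2 + 2)*e^{3*t}/2, t*(t - 2)*e^{3*t}/2], [t*e^{3*t}, -t*e^{3*t}, (1 - t)*e^{3*t}]]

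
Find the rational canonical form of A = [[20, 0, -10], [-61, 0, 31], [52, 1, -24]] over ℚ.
The invariant factors of A (the non-unit diagonal entries of the Smith normal form of xI - A over ℚ[x]) are (x + 2)(x^2 + 2x + 5), each dividing the next. The characteristic polynomial is their product, (x + 2)(x^2 + 2x + 5).

The rational canonical form is the block-diagonal matrix of companion matrices C(f_i):
R = [[0, 0, -10], [1, 0, -9], [0, 1, -4]].

Note the characteristic polynomial does not split into linear factors over ℚ, so A has no Jordan form over ℚ; the rational canonical form exists over any field.

R = [[0, 0, -10], [1, 0, -9], [0, 1, -4]]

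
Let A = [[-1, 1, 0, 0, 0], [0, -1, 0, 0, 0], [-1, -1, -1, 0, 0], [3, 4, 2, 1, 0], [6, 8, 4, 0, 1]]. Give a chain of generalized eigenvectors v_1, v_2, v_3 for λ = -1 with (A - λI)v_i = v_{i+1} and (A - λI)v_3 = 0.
We seek v_1 ∈ ker((A + I)^3) \ ker((A + I)^2), then set v_{i+1} = (A + I) v_i.

One such chain is v_1 = [[-1, -1, 3, 0, 0]]^T, v_2 = [[-1, 0, 2, -1, -2]]^T, v_3 = [[0, 0, 1, -1, -2]]^T. Check: (A + I) v_3 = [[0, 0, 0, 0, 0]]^T = 0.

v_1 = [[-1, -1, 3, 0, 0]]^T, v_2 = [[-1, 0, 2, -1, -2]]^T, v_3 = [[0, 0, 1, -1, -2]]^T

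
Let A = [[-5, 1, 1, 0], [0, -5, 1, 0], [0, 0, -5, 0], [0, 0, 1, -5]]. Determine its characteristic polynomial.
χ_A(x) = (x + 5)^4

xI - A = [[x + 5, -1, -1, 0], [0, x + 5, -1, 0], [0, 0, x + 5, 0], [0, 0, -1, x + 5]].

Expanding det(xI - A) along the first row:
det(xI - A) = + (x + 5)·det([[x + 5, -1, 0], [0, x + 5, 0], [0, -1, x + 5]]) - (-1)·det([[0, -1, 0], [0, x + 5, 0], [0, -1, x + 5]]) + (-1)·det([[0, x + 5, 0], [0, 0, 0], [0, 0, x + 5]]) - (0)·det([[0, x + 5, -1], [0, 0, x + 5], [0, 0, -1]]).

Evaluating gives χ_A(x) = x^4 + 20x^3 + 150x^2 + 500x + 625 = (x + 5)^4.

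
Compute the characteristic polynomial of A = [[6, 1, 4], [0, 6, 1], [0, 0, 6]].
xI - A = [[x - 6, -1, -4], [0, x - 6, -1], [0, 0, x - 6]].

Expanding det(xI - A) along the first row:
det(xI - A) = + (x - 6)·det([[x - 6, -1], [0, x - 6]]) - (-1)·det([[0, -1], [0, x - 6]]) + (-4)·det([[0, x - 6], [0, 0]]).

Evaluating gives χ_A(x) = x^3 - 18x^2 + 108x - 216 = (x - 6)^3.

χ_A(x) = (x - 6)^3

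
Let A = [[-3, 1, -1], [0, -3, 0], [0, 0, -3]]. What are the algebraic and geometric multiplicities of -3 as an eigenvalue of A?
algebraic multiplicity 3, geometric multiplicity 2

The characteristic polynomial is (x + 3)^3, so the factor x + 3 appears with exponent 3: the algebraic multiplicity is 3.

rank(A + 3I) = 1, so the eigenspace has dimension 3 - 1 = 2: the geometric multiplicity is 2.

Since 2 < 3, A is not diagonalizable.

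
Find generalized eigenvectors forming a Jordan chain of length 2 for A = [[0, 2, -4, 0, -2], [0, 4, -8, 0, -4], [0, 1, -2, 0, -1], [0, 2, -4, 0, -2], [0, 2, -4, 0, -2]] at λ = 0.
v_1 = [[0, 4, 0, 0, 3]]^T, v_2 = [[2, 4, 1, 2, 2]]^T

We seek v_1 ∈ ker(A^2) \ ker(A), then set v_{i+1} = A v_i.

One such chain is v_1 = [[0, 4, 0, 0, 3]]^T, v_2 = [[2, 4, 1, 2, 2]]^T. Check: A v_2 = [[0, 0, 0, 0, 0]]^T = 0.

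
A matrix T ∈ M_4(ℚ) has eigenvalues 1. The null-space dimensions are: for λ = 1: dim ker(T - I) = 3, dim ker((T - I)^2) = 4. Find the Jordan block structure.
Jordan blocks: (1, 2), (1, 1), (1, 1)

λ = 1: successive nullity increments [3, 1] count blocks of size ≥ k; block sizes are [2, 1, 1].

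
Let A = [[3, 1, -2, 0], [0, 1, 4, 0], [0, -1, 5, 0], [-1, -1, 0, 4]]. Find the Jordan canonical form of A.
The characteristic polynomial is det(xI - A) = (x - 4)(x - 3)^3, so the eigenvalues are 3 (algebraic multiplicity 3), 4 (algebraic multiplicity 1).

For λ = 3: rank(A - 3I) = 2, rank((A - 3I)^2) = 1. The eigenspace has dimension 4 - 2 = 2, so there are 2 Jordan blocks; the rank sequence gives block sizes [2, 1].

For λ = 4: algebraic multiplicity 1 gives one 1×1 block.

Assembling the blocks gives the Jordan form J above.

J = [[3, 1, 0, 0], [0, 3, 0, 0], [0, 0, 3, 0], [0, 0, 0, 4]]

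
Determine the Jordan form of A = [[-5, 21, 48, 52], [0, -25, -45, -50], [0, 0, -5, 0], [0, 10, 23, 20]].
J = [[-5, 1, 0, 0], [0, -5, 1, 0], [0, 0, -5, 0], [0, 0, 0, 0]]

The characteristic polynomial is det(xI - A) = x(x + 5)^3, so the eigenvalues are -5 (algebraic multiplicity 3), 0 (algebraic multiplicity 1).

For λ = -5: rank(A + 5I) = 3, rank((A + 5I)^2) = 2, rank((A + 5I)^3) = 1. The eigenspace has dimension 4 - 3 = 1, so there is 1 Jordan block; the rank sequence gives block sizes [3].

For λ = 0: algebraic multiplicity 1 gives one 1×1 block.

Assembling the blocks gives the Jordan form J above.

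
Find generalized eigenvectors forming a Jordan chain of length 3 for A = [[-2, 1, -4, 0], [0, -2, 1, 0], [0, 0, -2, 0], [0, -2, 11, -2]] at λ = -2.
We seek v_1 ∈ ker((A + 2I)^3) \ ker((A + 2I)^2), then set v_{i+1} = (A + 2I) v_i.

One such chain is v_1 = [[1, 0, 1, -4]]^T, v_2 = [[-4, 1, 0, 11]]^T, v_3 = [[1, 0, 0, -2]]^T. Check: (A + 2I) v_3 = [[0, 0, 0, 0]]^T = 0.

v_1 = [[1, 0, 1, -4]]^T, v_2 = [[-4, 1, 0, 11]]^T, v_3 = [[1, 0, 0, -2]]^T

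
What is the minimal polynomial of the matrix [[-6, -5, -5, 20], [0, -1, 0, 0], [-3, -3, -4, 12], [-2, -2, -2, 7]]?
The characteristic polynomial factors as (x + 1)^4. The minimal polynomial is ∏(x - λ)^{k_λ} where k_λ is the size of the largest Jordan block at λ.

For λ = -1: rank(A + I) = 1, and the largest Jordan block has size 2 (the smallest k with rank((A + I)^k) = rank((A + I)^(k+1))).

So m_A(x) = (x + 1)^2.

m_A(x) = (x + 1)^2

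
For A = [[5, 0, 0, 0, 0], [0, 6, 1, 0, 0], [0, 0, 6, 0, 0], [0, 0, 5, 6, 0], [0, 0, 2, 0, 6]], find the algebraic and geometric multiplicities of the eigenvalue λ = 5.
The characteristic polynomial is (x - 6)^4(x - 5), so the factor x - 5 appears with exponent 1: the algebraic multiplicity is 1.

rank(A - 5I) = 4, so the eigenspace has dimension 5 - 4 = 1: the geometric multiplicity is 1.

algebraic multiplicity 1, geometric multiplicity 1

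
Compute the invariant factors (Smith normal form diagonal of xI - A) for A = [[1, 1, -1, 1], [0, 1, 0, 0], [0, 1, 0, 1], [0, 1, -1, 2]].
x - 1, x - 1, (x - 1)^2

The Jordan structure of A has elementary divisors (x - 1)^2, (x - 1), (x - 1). Arranging the block sizes at each eigenvalue in decreasing order and taking row products gives the invariant factors.

Invariant factors (smallest first, each dividing the next): x - 1, x - 1, (x - 1)^2.

Check: the last factor (x - 1)^2 is the minimal polynomial, and the product (x - 1)^4 is the characteristic polynomial.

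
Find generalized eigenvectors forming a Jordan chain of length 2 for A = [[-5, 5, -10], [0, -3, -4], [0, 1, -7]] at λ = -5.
We seek v_1 ∈ ker((A + 5I)^2) \ ker(A + 5I), then set v_{i+1} = (A + 5I) v_i.

One such chain is v_1 = [[2, 1, 0]]^T, v_2 = [[5, 2, 1]]^T. Check: (A + 5I) v_2 = [[0, 0, 0]]^T = 0.

v_1 = [[2, 1, 0]]^T, v_2 = [[5, 2, 1]]^T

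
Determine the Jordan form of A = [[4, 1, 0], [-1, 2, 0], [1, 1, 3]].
The characteristic polynomial is det(xI - A) = (x - 3)^3, so the eigenvalues are 3 (algebraic multiplicity 3).

For λ = 3: rank(A - 3I) = 1, rank((A - 3I)^2) = 0. The eigenspace has dimension 3 - 1 = 2, so there are 2 Jordan blocks; the rank sequence gives block sizes [2, 1].

Assembling the blocks gives the Jordan form J above.

J = [[3, 1, 0], [0, 3, 0], [0, 0, 3]]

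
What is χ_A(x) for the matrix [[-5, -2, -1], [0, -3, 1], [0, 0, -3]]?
xI - A = [[x + 5, 2, 1], [0, x + 3, -1], [0, 0, x + 3]].

Expanding det(xI - A) along the first row:
det(xI - A) = + (x + 5)·det([[x + 3, -1], [0, x + 3]]) - (2)·det([[0, -1], [0, x + 3]]) + (1)·det([[0, x + 3], [0, 0]]).

Evaluating gives χ_A(x) = x^3 + 11x^2 + 39x + 45 = (x + 3)^2(x + 5).

χ_A(x) = (x + 3)^2(x + 5)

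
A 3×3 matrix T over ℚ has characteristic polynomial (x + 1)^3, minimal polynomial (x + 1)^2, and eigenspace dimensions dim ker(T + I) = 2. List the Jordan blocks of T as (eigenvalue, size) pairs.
Jordan blocks: (-1, 2), (-1, 1)

λ = -1: algebraic multiplicity 3 (exponent in χ_T), largest block size 2 (exponent in m_T), 2 blocks (geometric multiplicity). These force block sizes [2, 1].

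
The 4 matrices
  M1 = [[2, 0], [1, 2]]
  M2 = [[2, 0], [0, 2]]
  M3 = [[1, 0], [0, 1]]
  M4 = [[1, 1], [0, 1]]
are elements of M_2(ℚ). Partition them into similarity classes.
4 classes: {M1}, {M2}, {M3}, {M4}

Characteristic polynomials: χ_{M1} = (x - 2)^2, χ_{M2} = (x - 2)^2, χ_{M3} = (x - 1)^2, χ_{M4} = (x - 1)^2.

{M1}: invariant factors (x - 2)^2.

{M2}: invariant factors x - 2, x - 2.

{M3}: invariant factors x - 1, x - 1.

{M4}: invariant factors (x - 1)^2.

Matrices are similar if and only if their invariant-factor lists agree; the partition into similarity classes is {M1}, {M2}, {M3}, {M4}.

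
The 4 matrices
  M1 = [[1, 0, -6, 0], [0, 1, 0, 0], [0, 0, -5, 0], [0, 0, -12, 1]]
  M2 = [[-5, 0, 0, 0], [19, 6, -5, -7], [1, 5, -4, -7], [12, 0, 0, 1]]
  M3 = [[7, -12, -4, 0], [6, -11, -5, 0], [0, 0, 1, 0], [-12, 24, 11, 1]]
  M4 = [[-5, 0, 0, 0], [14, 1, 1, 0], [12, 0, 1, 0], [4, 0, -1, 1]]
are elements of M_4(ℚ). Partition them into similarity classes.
2 classes: {M1}, {M2, M3, M4}

Characteristic polynomials: χ_{M1} = (x - 1)^3(x + 5), χ_{M2} = (x - 1)^3(x + 5), χ_{M3} = (x - 1)^3(x + 5), χ_{M4} = (x - 1)^3(x + 5).

{M1}: invariant factors x - 1, x - 1, (x - 1)(x + 5).

{M2, M3, M4}: invariant factors x - 1, (x - 1)^2(x + 5).

Matrices are similar if and only if their invariant-factor lists agree; the partition into similarity classes is {M1}, {M2, M3, M4}.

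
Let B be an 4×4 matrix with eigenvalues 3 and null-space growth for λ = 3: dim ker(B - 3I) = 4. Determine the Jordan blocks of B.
Jordan blocks: (3, 1), (3, 1), (3, 1), (3, 1)

λ = 3: successive nullity increments [4] count blocks of size ≥ k; block sizes are [1, 1, 1, 1].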